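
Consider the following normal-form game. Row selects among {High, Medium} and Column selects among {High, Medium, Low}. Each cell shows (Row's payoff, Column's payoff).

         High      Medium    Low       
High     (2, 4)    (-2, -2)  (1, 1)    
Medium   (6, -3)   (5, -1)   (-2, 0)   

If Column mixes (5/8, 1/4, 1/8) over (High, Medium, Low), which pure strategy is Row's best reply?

Medium

Row's best reply maximizes expected payoff against the mix.
High: (5/8)·2 + (1/4)·(-2) + (1/8)·1 = 7/8
Medium: (5/8)·6 + (1/4)·5 + (1/8)·(-2) = 19/4
Highest expected payoff is 19/4, from Medium.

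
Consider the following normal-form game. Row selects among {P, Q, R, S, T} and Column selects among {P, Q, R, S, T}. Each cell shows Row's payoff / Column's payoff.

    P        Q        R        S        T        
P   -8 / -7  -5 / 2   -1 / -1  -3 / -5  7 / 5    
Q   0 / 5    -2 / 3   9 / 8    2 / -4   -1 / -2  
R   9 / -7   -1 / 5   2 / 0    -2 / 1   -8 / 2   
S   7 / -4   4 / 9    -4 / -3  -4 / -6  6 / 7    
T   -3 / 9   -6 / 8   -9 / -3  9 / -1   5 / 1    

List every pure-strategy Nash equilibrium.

Find each player's best response to every opponent strategy; NE are the intersections.
Row's best responses — vs P: R (payoff 9); vs Q: S (payoff 4); vs R: Q (payoff 9); vs S: T (payoff 9); vs T: P (payoff 7).
Column's best responses — vs P: T (payoff 5); vs Q: R (payoff 8); vs R: Q (payoff 5); vs S: Q (payoff 9); vs T: P (payoff 9).
Mutual best responses occur at (P, T), (Q, R), and (S, Q); at each, neither player gains by switching.

(P, T), (Q, R), and (S, Q)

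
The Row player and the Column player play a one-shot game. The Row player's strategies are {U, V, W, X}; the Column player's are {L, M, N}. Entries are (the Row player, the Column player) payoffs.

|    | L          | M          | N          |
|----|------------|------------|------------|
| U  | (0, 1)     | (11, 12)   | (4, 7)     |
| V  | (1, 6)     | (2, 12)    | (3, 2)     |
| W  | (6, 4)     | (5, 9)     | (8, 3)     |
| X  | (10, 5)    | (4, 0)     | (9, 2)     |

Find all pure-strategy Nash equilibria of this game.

Find each player's best response to every opponent strategy; NE are the intersections.
The Row player's best responses — vs L: X (payoff 10); vs M: U (payoff 11); vs N: X (payoff 9).
The Column player's best responses — vs U: M (payoff 12); vs V: M (payoff 12); vs W: M (payoff 9); vs X: L (payoff 5).
Mutual best responses occur at (U, M) and (X, L); at each, neither player gains by switching.

(U, M) and (X, L)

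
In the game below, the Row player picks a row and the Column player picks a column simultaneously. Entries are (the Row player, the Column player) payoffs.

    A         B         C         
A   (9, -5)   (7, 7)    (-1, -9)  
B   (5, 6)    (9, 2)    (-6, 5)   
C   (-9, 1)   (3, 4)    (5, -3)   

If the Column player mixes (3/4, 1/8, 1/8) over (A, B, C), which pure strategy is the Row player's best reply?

Compute the Row player's expected payoff from each pure strategy against the given mix.
A: (3/4)·9 + (1/8)·7 + (1/8)·(-1) = 15/2
B: (3/4)·5 + (1/8)·9 + (1/8)·(-6) = 33/8
C: (3/4)·(-9) + (1/8)·3 + (1/8)·5 = -23/4
Highest expected payoff is 15/2, from A.

A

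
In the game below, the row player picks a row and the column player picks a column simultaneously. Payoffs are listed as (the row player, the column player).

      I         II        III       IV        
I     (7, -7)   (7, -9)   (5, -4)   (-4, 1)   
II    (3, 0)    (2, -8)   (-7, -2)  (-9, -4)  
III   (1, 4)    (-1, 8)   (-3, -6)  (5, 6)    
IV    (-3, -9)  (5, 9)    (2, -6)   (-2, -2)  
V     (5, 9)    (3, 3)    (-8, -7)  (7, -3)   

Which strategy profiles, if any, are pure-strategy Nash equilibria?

A profile is a Nash equilibrium when each player is best-responding to the other.
The row player's best responses — vs I: I (payoff 7); vs II: I (payoff 7); vs III: I (payoff 5); vs IV: V (payoff 7).
The column player's best responses — vs I: IV (payoff 1); vs II: I (payoff 0); vs III: II (payoff 8); vs IV: II (payoff 9); vs V: I (payoff 9).
No cell has both players best-responding. For instance, the row player's best reply to IV is V, but against V the column player prefers I over IV.

None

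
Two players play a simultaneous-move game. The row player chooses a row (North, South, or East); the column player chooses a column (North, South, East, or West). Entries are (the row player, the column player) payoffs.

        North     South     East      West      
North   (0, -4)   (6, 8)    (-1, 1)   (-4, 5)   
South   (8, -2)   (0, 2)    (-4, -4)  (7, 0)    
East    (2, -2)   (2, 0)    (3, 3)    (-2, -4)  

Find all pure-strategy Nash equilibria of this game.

(North, South) and (East, East)

A profile is a Nash equilibrium when each player is best-responding to the other.
The row player's best responses — vs North: South (payoff 8); vs South: North (payoff 6); vs East: East (payoff 3); vs West: South (payoff 7).
The column player's best responses — vs North: South (payoff 8); vs South: South (payoff 2); vs East: East (payoff 3).
Mutual best responses occur at (North, South) and (East, East); at each, neither player gains by switching.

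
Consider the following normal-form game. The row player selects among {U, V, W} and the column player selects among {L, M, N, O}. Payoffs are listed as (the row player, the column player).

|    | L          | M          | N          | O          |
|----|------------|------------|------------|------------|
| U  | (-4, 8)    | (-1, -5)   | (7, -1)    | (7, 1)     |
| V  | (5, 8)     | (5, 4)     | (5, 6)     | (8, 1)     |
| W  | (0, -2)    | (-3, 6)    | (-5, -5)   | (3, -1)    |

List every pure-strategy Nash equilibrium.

(V, L)

Find each player's best response to every opponent strategy; NE are the intersections.
The row player's best responses — vs L: V (payoff 5); vs M: V (payoff 5); vs N: U (payoff 7); vs O: V (payoff 8).
The column player's best responses — vs U: L (payoff 8); vs V: L (payoff 8); vs W: M (payoff 6).
The only mutual best response is (V, L); neither player gains by switching there.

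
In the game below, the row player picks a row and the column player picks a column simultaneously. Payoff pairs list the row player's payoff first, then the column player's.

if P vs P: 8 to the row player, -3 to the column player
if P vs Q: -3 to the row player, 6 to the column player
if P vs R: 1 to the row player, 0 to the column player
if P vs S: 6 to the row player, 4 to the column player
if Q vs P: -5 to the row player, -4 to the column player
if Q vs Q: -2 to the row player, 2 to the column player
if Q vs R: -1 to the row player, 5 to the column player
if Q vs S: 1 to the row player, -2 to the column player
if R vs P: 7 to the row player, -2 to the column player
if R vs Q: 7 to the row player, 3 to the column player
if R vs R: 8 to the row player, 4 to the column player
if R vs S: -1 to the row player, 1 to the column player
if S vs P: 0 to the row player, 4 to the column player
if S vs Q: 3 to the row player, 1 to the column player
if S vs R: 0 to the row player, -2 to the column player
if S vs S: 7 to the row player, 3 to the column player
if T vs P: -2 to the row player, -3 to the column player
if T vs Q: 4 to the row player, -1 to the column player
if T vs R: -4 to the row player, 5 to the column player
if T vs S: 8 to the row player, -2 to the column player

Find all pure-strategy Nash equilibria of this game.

Find each player's best response to every opponent strategy; NE are the intersections.
The row player's best responses — vs P: P (payoff 8); vs Q: R (payoff 7); vs R: R (payoff 8); vs S: T (payoff 8).
The column player's best responses — vs P: Q (payoff 6); vs Q: R (payoff 5); vs R: R (payoff 4); vs S: P (payoff 4); vs T: R (payoff 5).
The only mutual best response is (R, R); neither player gains by switching there.

(R, R)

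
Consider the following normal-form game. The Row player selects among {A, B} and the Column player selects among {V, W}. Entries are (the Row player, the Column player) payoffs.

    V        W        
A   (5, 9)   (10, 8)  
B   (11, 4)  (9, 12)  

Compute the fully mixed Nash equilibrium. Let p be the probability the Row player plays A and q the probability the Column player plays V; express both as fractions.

Each player's mixing probability is pinned down by making the *other* player indifferent.
The Column player indifferent between V and W: p·9 + (1−p)·4 = p·8 + (1−p)·12 ⟹ 4 + 5p = 12 + (-4)p ⟹ p = 8/9.
The Row player indifferent between A and B: q·5 + (1−q)·10 = q·11 + (1−q)·9 ⟹ 10 + (-5)q = 9 + 2q ⟹ q = 1/7.

p = 8/9, q = 1/7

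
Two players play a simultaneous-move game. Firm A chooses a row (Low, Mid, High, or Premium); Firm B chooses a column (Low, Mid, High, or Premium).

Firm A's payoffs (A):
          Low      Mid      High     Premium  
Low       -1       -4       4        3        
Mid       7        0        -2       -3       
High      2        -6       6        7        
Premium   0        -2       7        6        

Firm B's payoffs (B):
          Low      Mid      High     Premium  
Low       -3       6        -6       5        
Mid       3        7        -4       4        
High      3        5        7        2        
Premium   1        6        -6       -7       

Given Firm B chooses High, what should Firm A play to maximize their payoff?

Premium

With Firm B fixed at High, Firm A's payoffs are: Low → 4, Mid → -2, High → 6, Premium → 7.
The maximum is 7, achieved by Premium.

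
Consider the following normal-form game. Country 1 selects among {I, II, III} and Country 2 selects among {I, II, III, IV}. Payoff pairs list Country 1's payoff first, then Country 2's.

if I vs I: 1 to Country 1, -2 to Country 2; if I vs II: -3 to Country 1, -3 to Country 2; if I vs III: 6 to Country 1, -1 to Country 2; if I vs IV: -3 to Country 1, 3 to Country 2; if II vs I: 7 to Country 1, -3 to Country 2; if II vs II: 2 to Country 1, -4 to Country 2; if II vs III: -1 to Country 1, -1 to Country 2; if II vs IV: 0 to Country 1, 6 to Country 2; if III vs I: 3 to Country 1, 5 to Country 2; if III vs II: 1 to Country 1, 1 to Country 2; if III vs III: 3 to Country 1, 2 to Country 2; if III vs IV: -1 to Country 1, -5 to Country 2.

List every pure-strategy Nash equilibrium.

Check mutual best responses: a cell is a NE iff neither player can gain by unilaterally deviating.
Country 1's best responses — vs I: II (payoff 7); vs II: II (payoff 2); vs III: I (payoff 6); vs IV: II (payoff 0).
Country 2's best responses — vs I: IV (payoff 3); vs II: IV (payoff 6); vs III: I (payoff 5).
The only mutual best response is (II, IV); neither player gains by switching there.

(II, IV)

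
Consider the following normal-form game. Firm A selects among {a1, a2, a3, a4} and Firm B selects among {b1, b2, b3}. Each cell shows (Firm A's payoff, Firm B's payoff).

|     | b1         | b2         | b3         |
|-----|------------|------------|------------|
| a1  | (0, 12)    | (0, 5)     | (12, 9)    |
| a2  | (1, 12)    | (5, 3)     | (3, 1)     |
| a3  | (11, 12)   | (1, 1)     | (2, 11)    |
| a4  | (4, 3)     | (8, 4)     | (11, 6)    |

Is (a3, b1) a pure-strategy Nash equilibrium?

Yes

Holding Firm B at b1: Firm A gets 11 from a3, versus 0 from a1, 1 from a2, 4 from a4. No profitable deviation for Firm A.
Holding Firm A at a3: Firm B gets 12 from b1, versus 1 from b2, 11 from b3. No profitable deviation for Firm B either.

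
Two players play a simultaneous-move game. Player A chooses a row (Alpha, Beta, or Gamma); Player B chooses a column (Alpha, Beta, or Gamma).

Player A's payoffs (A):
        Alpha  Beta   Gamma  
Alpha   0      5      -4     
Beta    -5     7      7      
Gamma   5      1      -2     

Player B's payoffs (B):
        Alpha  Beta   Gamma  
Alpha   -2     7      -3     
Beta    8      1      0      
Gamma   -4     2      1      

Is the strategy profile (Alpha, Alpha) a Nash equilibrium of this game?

Holding Player B at Alpha: Player A gets 0 from Alpha but could get 5 by switching to Gamma. Player A has a profitable deviation.

No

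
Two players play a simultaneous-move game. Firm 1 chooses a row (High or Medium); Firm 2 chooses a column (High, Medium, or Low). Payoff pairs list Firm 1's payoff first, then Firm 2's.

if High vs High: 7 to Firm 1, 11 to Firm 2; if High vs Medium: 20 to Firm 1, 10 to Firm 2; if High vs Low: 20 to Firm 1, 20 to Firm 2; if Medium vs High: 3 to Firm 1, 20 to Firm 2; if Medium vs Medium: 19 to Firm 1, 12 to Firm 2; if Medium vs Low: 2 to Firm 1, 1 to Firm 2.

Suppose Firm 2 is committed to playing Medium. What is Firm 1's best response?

With Firm 2 fixed at Medium, Firm 1's payoffs are: High → 20, Medium → 19.
The maximum is 20, achieved by High.

High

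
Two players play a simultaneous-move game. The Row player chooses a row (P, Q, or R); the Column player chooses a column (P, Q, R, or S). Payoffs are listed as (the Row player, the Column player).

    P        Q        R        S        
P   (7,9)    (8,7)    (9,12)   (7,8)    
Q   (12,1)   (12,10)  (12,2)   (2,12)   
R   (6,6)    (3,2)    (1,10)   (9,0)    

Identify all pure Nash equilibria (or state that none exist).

Find each player's best response to every opponent strategy; NE are the intersections.
The Row player's best responses — vs P: Q (payoff 12); vs Q: Q (payoff 12); vs R: Q (payoff 12); vs S: R (payoff 9).
The Column player's best responses — vs P: R (payoff 12); vs Q: S (payoff 12); vs R: R (payoff 10).
No cell has both players best-responding. For instance, the Row player's best reply to R is Q, but against Q the Column player prefers S over R.

None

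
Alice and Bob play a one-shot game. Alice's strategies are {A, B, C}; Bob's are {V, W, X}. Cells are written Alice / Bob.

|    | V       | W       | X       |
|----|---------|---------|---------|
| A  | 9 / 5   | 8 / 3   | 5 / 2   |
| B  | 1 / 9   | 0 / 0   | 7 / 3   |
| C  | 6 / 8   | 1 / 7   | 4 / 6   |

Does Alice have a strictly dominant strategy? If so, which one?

Check whether one of Alice's strategies beats all alternatives regardless of what the opponent does.
A is not dominant: against X, B gives 7 > 5.
B is not dominant: against V, A gives 9 > 1.
C is not dominant: against V, A gives 9 > 6.
No single strategy is best against every opponent action.

None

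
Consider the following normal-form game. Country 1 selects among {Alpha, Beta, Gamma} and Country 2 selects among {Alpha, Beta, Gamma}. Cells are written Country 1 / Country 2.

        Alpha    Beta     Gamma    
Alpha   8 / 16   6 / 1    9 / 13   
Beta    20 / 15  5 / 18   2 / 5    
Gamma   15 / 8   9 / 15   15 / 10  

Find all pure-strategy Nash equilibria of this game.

Find each player's best response to every opponent strategy; NE are the intersections.
Country 1's best responses — vs Alpha: Beta (payoff 20); vs Beta: Gamma (payoff 9); vs Gamma: Gamma (payoff 15).
Country 2's best responses — vs Alpha: Alpha (payoff 16); vs Beta: Beta (payoff 18); vs Gamma: Beta (payoff 15).
The only mutual best response is (Gamma, Beta); neither player gains by switching there.

(Gamma, Beta)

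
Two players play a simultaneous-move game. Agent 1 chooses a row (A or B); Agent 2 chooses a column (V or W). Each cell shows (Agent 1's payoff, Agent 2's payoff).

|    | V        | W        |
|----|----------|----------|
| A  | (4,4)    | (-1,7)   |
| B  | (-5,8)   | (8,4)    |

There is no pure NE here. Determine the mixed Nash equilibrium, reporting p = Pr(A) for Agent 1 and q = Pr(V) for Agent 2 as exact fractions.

p = 4/7, q = 1/2

In a mixed NE each player is indifferent between their pure strategies, so the opponent's mix sets the indifference.
Agent 2 indifferent between V and W: p·4 + (1−p)·8 = p·7 + (1−p)·4 ⟹ 8 + (-4)p = 4 + 3p ⟹ p = 4/7.
Agent 1 indifferent between A and B: q·4 + (1−q)·(-1) = q·(-5) + (1−q)·8 ⟹ (-1) + 5q = 8 + (-13)q ⟹ q = 1/2.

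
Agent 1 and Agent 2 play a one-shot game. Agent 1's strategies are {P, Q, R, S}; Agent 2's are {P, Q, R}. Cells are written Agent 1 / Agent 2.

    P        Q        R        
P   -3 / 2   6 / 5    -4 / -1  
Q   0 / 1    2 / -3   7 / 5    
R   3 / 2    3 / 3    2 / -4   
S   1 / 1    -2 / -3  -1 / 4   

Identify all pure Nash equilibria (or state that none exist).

(P, Q) and (Q, R)

Find each player's best response to every opponent strategy; NE are the intersections.
Agent 1's best responses — vs P: R (payoff 3); vs Q: P (payoff 6); vs R: Q (payoff 7).
Agent 2's best responses — vs P: Q (payoff 5); vs Q: R (payoff 5); vs R: Q (payoff 3); vs S: R (payoff 4).
Mutual best responses occur at (P, Q) and (Q, R); at each, neither player gains by switching.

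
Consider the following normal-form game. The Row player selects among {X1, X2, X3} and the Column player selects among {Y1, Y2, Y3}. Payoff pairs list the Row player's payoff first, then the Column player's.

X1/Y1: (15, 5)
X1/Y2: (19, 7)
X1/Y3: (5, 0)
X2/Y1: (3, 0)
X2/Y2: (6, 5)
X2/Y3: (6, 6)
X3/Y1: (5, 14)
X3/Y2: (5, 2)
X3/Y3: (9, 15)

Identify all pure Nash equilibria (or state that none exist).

(X1, Y2) and (X3, Y3)

Check mutual best responses: a cell is a NE iff neither player can gain by unilaterally deviating.
The Row player's best responses — vs Y1: X1 (payoff 15); vs Y2: X1 (payoff 19); vs Y3: X3 (payoff 9).
The Column player's best responses — vs X1: Y2 (payoff 7); vs X2: Y3 (payoff 6); vs X3: Y3 (payoff 15).
Mutual best responses occur at (X1, Y2) and (X3, Y3); at each, neither player gains by switching.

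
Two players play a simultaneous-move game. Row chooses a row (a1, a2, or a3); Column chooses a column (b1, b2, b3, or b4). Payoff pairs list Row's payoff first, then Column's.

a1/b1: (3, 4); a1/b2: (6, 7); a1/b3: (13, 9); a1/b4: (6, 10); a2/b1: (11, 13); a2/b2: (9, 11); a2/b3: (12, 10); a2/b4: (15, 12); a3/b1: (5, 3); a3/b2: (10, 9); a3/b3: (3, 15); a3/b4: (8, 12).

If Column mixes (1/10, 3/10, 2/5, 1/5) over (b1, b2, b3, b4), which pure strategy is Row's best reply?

a2

Compute Row's expected payoff from each pure strategy against the given mix.
a1: (1/10)·3 + (3/10)·6 + (2/5)·13 + (1/5)·6 = 17/2
a2: (1/10)·11 + (3/10)·9 + (2/5)·12 + (1/5)·15 = 58/5
a3: (1/10)·5 + (3/10)·10 + (2/5)·3 + (1/5)·8 = 63/10
Highest expected payoff is 58/5, from a2.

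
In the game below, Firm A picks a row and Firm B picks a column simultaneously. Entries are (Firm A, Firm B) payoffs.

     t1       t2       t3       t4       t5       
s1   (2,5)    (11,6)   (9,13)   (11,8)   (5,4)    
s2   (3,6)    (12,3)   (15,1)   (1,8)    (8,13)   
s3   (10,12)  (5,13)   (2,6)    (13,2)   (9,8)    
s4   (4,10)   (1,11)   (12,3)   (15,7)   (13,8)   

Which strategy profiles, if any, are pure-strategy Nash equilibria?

There is no pure-strategy Nash equilibrium

Check mutual best responses: a cell is a NE iff neither player can gain by unilaterally deviating.
Firm A's best responses — vs t1: s3 (payoff 10); vs t2: s2 (payoff 12); vs t3: s2 (payoff 15); vs t4: s4 (payoff 15); vs t5: s4 (payoff 13).
Firm B's best responses — vs s1: t3 (payoff 13); vs s2: t5 (payoff 13); vs s3: t2 (payoff 13); vs s4: t2 (payoff 11).
No cell has both players best-responding. For instance, Firm A's best reply to t4 is s4, but against s4 Firm B prefers t2 over t4.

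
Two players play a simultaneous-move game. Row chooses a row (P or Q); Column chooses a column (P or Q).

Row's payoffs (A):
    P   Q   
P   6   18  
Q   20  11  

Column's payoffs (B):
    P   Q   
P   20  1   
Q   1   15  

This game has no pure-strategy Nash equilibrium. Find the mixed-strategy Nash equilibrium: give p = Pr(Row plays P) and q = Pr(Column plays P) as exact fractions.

Each player's mixing probability is pinned down by making the *other* player indifferent.
Column indifferent between P and Q: p·20 + (1−p)·1 = p·1 + (1−p)·15 ⟹ 1 + 19p = 15 + (-14)p ⟹ p = 14/33.
Row indifferent between P and Q: q·6 + (1−q)·18 = q·20 + (1−q)·11 ⟹ 18 + (-12)q = 11 + 9q ⟹ q = 1/3.

p = 14/33, q = 1/3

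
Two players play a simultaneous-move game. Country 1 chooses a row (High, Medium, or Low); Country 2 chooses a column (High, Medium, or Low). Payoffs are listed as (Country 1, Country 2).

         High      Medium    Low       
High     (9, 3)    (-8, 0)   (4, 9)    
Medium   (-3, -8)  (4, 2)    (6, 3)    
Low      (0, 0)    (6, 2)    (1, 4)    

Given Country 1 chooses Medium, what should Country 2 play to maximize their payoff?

Low

With Country 1 fixed at Medium, Country 2's payoffs are: High → -8, Medium → 2, Low → 3.
The maximum is 3, achieved by Low.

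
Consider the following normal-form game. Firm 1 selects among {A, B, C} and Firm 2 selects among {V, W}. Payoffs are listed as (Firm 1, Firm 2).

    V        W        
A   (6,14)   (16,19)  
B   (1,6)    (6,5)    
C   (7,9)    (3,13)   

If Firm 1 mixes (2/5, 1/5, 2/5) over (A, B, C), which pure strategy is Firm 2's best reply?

Compute Firm 2's expected payoff from each pure strategy against the given mix.
V: (2/5)·14 + (1/5)·6 + (2/5)·9 = 52/5
W: (2/5)·19 + (1/5)·5 + (2/5)·13 = 69/5
Highest expected payoff is 69/5, from W.

W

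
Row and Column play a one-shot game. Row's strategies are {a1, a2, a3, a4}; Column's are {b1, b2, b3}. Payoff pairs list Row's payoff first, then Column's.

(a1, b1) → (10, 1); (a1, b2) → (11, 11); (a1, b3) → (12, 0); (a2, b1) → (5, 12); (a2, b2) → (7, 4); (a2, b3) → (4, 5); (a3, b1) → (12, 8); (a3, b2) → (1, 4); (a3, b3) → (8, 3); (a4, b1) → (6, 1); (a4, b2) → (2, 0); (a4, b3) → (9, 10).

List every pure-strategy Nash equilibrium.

(a1, b2) and (a3, b1)

A profile is a Nash equilibrium when each player is best-responding to the other.
Row's best responses — vs b1: a3 (payoff 12); vs b2: a1 (payoff 11); vs b3: a1 (payoff 12).
Column's best responses — vs a1: b2 (payoff 11); vs a2: b1 (payoff 12); vs a3: b1 (payoff 8); vs a4: b3 (payoff 10).
Mutual best responses occur at (a1, b2) and (a3, b1); at each, neither player gains by switching.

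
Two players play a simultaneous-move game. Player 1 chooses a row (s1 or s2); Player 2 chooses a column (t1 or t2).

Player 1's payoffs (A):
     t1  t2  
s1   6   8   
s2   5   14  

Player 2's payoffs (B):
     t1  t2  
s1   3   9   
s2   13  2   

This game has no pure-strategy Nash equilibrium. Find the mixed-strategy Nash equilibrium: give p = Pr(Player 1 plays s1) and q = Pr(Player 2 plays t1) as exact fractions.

p = 11/17, q = 6/7

In a mixed NE each player is indifferent between their pure strategies, so the opponent's mix sets the indifference.
Player 2 indifferent between t1 and t2: p·3 + (1−p)·13 = p·9 + (1−p)·2 ⟹ 13 + (-10)p = 2 + 7p ⟹ p = 11/17.
Player 1 indifferent between s1 and s2: q·6 + (1−q)·8 = q·5 + (1−q)·14 ⟹ 8 + (-2)q = 14 + (-9)q ⟹ q = 6/7.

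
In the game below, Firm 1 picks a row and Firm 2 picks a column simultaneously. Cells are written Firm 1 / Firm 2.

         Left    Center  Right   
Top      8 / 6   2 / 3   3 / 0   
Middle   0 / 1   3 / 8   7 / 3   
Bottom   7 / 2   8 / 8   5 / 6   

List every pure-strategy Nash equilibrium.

(Top, Left) and (Bottom, Center)

Check mutual best responses: a cell is a NE iff neither player can gain by unilaterally deviating.
Firm 1's best responses — vs Left: Top (payoff 8); vs Center: Bottom (payoff 8); vs Right: Middle (payoff 7).
Firm 2's best responses — vs Top: Left (payoff 6); vs Middle: Center (payoff 8); vs Bottom: Center (payoff 8).
Mutual best responses occur at (Top, Left) and (Bottom, Center); at each, neither player gains by switching.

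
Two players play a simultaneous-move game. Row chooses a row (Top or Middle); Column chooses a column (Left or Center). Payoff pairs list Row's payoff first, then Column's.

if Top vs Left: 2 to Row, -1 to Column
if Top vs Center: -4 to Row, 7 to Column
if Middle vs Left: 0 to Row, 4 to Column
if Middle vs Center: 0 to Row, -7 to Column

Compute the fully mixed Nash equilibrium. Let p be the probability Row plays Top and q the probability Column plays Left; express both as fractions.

p = 11/19, q = 2/3

In a mixed NE each player is indifferent between their pure strategies, so the opponent's mix sets the indifference.
Column indifferent between Left and Center: p·(-1) + (1−p)·4 = p·7 + (1−p)·(-7) ⟹ 4 + (-5)p = (-7) + 14p ⟹ p = 11/19.
Row indifferent between Top and Middle: q·2 + (1−q)·(-4) = q·0 + (1−q)·0 ⟹ (-4) + 6q = 0 + 0q ⟹ q = 2/3.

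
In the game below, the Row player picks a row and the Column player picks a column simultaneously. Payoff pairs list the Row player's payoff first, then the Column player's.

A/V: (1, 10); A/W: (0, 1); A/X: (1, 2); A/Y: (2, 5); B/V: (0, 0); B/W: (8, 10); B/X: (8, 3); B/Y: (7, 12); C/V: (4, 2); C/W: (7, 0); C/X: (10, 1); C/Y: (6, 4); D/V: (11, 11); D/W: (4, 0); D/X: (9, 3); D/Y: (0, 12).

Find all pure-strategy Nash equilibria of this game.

(B, Y)

Check mutual best responses: a cell is a NE iff neither player can gain by unilaterally deviating.
The Row player's best responses — vs V: D (payoff 11); vs W: B (payoff 8); vs X: C (payoff 10); vs Y: B (payoff 7).
The Column player's best responses — vs A: V (payoff 10); vs B: Y (payoff 12); vs C: Y (payoff 4); vs D: Y (payoff 12).
The only mutual best response is (B, Y); neither player gains by switching there.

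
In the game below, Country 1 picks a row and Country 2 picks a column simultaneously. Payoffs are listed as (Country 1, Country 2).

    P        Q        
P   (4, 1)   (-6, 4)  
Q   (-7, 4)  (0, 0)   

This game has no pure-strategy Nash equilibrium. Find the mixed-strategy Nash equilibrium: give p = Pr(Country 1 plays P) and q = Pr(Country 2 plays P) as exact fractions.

Each player's mixing probability is pinned down by making the *other* player indifferent.
Country 2 indifferent between P and Q: p·1 + (1−p)·4 = p·4 + (1−p)·0 ⟹ 4 + (-3)p = 0 + 4p ⟹ p = 4/7.
Country 1 indifferent between P and Q: q·4 + (1−q)·(-6) = q·(-7) + (1−q)·0 ⟹ (-6) + 10q = 0 + (-7)q ⟹ q = 6/17.

p = 4/7, q = 6/17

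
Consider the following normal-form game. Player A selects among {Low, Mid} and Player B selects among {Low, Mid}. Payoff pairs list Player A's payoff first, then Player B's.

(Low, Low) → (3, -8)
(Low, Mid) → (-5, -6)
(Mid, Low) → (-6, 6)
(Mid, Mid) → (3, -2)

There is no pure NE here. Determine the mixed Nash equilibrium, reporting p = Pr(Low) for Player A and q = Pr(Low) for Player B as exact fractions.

p = 4/5, q = 8/17

In a mixed NE each player is indifferent between their pure strategies, so the opponent's mix sets the indifference.
Player B indifferent between Low and Mid: p·(-8) + (1−p)·6 = p·(-6) + (1−p)·(-2) ⟹ 6 + (-14)p = (-2) + (-4)p ⟹ p = 4/5.
Player A indifferent between Low and Mid: q·3 + (1−q)·(-5) = q·(-6) + (1−q)·3 ⟹ (-5) + 8q = 3 + (-9)q ⟹ q = 8/17.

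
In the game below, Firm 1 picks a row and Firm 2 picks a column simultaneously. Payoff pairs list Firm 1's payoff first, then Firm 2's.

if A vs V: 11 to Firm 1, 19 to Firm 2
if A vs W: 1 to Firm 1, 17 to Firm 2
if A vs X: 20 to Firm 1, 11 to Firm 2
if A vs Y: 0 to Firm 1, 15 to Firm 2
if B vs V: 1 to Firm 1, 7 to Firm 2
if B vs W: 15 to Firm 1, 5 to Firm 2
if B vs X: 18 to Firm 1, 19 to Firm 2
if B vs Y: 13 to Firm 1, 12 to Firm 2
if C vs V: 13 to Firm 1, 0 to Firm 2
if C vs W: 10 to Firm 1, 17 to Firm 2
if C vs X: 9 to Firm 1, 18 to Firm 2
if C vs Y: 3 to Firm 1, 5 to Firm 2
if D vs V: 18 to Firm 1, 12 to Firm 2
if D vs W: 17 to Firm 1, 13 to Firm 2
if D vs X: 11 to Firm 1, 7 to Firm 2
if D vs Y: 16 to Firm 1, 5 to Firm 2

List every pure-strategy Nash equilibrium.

(D, W)

Find each player's best response to every opponent strategy; NE are the intersections.
Firm 1's best responses — vs V: D (payoff 18); vs W: D (payoff 17); vs X: A (payoff 20); vs Y: D (payoff 16).
Firm 2's best responses — vs A: V (payoff 19); vs B: X (payoff 19); vs C: X (payoff 18); vs D: W (payoff 13).
The only mutual best response is (D, W); neither player gains by switching there.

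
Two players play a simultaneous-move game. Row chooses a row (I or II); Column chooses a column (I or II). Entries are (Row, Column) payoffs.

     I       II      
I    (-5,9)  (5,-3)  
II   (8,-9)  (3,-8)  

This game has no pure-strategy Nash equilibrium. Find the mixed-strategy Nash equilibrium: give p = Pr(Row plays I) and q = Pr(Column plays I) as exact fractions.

In a mixed NE each player is indifferent between their pure strategies, so the opponent's mix sets the indifference.
Column indifferent between I and II: p·9 + (1−p)·(-9) = p·(-3) + (1−p)·(-8) ⟹ (-9) + 18p = (-8) + 5p ⟹ p = 1/13.
Row indifferent between I and II: q·(-5) + (1−q)·5 = q·8 + (1−q)·3 ⟹ 5 + (-10)q = 3 + 5q ⟹ q = 2/15.

p = 1/13, q = 2/15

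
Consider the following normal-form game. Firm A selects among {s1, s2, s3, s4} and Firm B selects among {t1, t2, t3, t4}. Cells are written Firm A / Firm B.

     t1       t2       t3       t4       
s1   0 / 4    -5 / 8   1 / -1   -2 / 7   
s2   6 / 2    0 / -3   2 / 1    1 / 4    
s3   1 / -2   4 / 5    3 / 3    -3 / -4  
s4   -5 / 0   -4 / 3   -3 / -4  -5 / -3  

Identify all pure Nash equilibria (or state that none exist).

(s2, t4) and (s3, t2)

A profile is a Nash equilibrium when each player is best-responding to the other.
Firm A's best responses — vs t1: s2 (payoff 6); vs t2: s3 (payoff 4); vs t3: s3 (payoff 3); vs t4: s2 (payoff 1).
Firm B's best responses — vs s1: t2 (payoff 8); vs s2: t4 (payoff 4); vs s3: t2 (payoff 5); vs s4: t2 (payoff 3).
Mutual best responses occur at (s2, t4) and (s3, t2); at each, neither player gains by switching.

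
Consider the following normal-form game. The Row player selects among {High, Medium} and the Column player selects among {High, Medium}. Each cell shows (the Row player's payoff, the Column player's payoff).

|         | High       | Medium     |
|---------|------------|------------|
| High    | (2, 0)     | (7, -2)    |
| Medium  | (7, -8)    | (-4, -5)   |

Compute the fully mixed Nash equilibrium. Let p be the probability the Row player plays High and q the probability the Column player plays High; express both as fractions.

In a mixed NE each player is indifferent between their pure strategies, so the opponent's mix sets the indifference.
The Column player indifferent between High and Medium: p·0 + (1−p)·(-8) = p·(-2) + (1−p)·(-5) ⟹ (-8) + 8p = (-5) + 3p ⟹ p = 3/5.
The Row player indifferent between High and Medium: q·2 + (1−q)·7 = q·7 + (1−q)·(-4) ⟹ 7 + (-5)q = (-4) + 11q ⟹ q = 11/16.

p = 3/5, q = 11/16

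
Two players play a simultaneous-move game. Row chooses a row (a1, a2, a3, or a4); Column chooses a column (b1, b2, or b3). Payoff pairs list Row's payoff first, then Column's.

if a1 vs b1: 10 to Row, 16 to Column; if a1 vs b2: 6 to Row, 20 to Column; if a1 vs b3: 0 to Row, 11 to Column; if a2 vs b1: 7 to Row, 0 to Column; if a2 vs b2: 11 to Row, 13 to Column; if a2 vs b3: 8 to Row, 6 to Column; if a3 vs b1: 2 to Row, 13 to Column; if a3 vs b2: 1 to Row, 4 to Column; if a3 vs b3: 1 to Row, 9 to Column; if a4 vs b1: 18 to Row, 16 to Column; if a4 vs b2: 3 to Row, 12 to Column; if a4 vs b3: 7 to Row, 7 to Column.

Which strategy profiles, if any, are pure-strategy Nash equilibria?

(a2, b2) and (a4, b1)

A profile is a Nash equilibrium when each player is best-responding to the other.
Row's best responses — vs b1: a4 (payoff 18); vs b2: a2 (payoff 11); vs b3: a2 (payoff 8).
Column's best responses — vs a1: b2 (payoff 20); vs a2: b2 (payoff 13); vs a3: b1 (payoff 13); vs a4: b1 (payoff 16).
Mutual best responses occur at (a2, b2) and (a4, b1); at each, neither player gains by switching.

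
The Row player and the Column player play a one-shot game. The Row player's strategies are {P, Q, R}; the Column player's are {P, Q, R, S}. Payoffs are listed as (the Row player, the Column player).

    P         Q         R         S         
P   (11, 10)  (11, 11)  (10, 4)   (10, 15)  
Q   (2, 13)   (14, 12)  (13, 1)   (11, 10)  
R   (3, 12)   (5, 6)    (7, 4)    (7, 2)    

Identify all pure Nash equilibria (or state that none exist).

There is no pure-strategy Nash equilibrium

Check mutual best responses: a cell is a NE iff neither player can gain by unilaterally deviating.
The Row player's best responses — vs P: P (payoff 11); vs Q: Q (payoff 14); vs R: Q (payoff 13); vs S: Q (payoff 11).
The Column player's best responses — vs P: S (payoff 15); vs Q: P (payoff 13); vs R: P (payoff 12).
No cell has both players best-responding. For instance, the Row player's best reply to R is Q, but against Q the Column player prefers P over R.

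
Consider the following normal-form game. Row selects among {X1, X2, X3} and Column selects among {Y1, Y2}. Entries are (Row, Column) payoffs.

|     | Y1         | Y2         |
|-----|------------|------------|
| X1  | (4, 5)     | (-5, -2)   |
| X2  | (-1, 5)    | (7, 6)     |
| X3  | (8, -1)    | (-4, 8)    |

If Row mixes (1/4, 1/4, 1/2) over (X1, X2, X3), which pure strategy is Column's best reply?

Y2

Compute Column's expected payoff from each pure strategy against the given mix.
Y1: (1/4)·5 + (1/4)·5 + (1/2)·(-1) = 2
Y2: (1/4)·(-2) + (1/4)·6 + (1/2)·8 = 5
Highest expected payoff is 5, from Y2.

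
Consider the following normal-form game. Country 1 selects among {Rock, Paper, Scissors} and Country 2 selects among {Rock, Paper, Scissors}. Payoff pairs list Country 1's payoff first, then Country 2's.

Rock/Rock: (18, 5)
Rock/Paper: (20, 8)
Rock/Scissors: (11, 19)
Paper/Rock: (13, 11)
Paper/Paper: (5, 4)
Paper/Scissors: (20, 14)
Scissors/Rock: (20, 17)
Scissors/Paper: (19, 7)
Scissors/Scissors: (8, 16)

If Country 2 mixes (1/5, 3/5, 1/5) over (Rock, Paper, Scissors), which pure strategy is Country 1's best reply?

Rock

Country 1's best reply maximizes expected payoff against the mix.
Rock: (1/5)·18 + (3/5)·20 + (1/5)·11 = 89/5
Paper: (1/5)·13 + (3/5)·5 + (1/5)·20 = 48/5
Scissors: (1/5)·20 + (3/5)·19 + (1/5)·8 = 17
Highest expected payoff is 89/5, from Rock.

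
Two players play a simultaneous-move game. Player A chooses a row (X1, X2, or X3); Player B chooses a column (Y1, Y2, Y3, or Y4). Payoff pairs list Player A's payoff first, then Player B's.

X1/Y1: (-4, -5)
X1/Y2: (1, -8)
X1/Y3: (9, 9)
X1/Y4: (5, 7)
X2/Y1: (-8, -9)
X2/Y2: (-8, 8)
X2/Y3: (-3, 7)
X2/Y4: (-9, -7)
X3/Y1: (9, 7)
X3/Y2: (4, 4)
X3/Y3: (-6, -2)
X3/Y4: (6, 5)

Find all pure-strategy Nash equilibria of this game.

Check mutual best responses: a cell is a NE iff neither player can gain by unilaterally deviating.
Player A's best responses — vs Y1: X3 (payoff 9); vs Y2: X3 (payoff 4); vs Y3: X1 (payoff 9); vs Y4: X3 (payoff 6).
Player B's best responses — vs X1: Y3 (payoff 9); vs X2: Y2 (payoff 8); vs X3: Y1 (payoff 7).
Mutual best responses occur at (X1, Y3) and (X3, Y1); at each, neither player gains by switching.

(X1, Y3) and (X3, Y1)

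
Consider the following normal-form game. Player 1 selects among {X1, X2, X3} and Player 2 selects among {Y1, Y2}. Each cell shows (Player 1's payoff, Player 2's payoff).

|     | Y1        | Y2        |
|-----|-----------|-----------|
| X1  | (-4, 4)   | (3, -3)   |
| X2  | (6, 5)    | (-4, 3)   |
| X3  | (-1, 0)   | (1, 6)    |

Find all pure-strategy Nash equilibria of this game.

A profile is a Nash equilibrium when each player is best-responding to the other.
Player 1's best responses — vs Y1: X2 (payoff 6); vs Y2: X1 (payoff 3).
Player 2's best responses — vs X1: Y1 (payoff 4); vs X2: Y1 (payoff 5); vs X3: Y2 (payoff 6).
The only mutual best response is (X2, Y1); neither player gains by switching there.

(X2, Y1)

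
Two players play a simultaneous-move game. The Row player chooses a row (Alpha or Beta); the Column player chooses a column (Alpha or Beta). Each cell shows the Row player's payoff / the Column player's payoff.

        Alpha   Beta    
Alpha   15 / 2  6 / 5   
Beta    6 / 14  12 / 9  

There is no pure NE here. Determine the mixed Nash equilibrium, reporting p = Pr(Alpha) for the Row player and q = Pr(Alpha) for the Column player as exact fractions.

In a mixed NE each player is indifferent between their pure strategies, so the opponent's mix sets the indifference.
The Column player indifferent between Alpha and Beta: p·2 + (1−p)·14 = p·5 + (1−p)·9 ⟹ 14 + (-12)p = 9 + (-4)p ⟹ p = 5/8.
The Row player indifferent between Alpha and Beta: q·15 + (1−q)·6 = q·6 + (1−q)·12 ⟹ 6 + 9q = 12 + (-6)q ⟹ q = 2/5.

p = 5/8, q = 2/5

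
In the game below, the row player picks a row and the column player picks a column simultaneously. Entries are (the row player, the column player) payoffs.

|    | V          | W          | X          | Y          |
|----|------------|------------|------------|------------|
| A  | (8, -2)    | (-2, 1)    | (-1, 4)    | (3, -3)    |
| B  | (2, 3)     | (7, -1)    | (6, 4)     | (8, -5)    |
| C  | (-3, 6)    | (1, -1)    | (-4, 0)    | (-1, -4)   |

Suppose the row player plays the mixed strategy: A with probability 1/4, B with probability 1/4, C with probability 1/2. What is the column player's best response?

V

The column player's best reply maximizes expected payoff against the mix.
V: (1/4)·(-2) + (1/4)·3 + (1/2)·6 = 13/4
W: (1/4)·1 + (1/4)·(-1) + (1/2)·(-1) = -1/2
X: (1/4)·4 + (1/4)·4 + (1/2)·0 = 2
Y: (1/4)·(-3) + (1/4)·(-5) + (1/2)·(-4) = -4
Highest expected payoff is 13/4, from V.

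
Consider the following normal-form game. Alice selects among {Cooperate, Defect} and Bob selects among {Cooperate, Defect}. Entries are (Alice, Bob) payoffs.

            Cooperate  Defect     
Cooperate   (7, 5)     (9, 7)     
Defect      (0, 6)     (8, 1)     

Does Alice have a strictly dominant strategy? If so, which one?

A strategy is strictly dominant if it gives Alice a strictly higher payoff than every other strategy, against every choice by the opponent.
Cooperate strictly dominates: vs Cooperate: 7 > 0; vs Defect: 9 > 8.

Cooperate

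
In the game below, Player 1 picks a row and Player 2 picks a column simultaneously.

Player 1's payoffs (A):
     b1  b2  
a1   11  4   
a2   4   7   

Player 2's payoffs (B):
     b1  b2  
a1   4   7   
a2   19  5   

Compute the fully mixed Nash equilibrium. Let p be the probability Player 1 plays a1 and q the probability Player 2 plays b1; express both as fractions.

p = 14/17, q = 3/10

Each player's mixing probability is pinned down by making the *other* player indifferent.
Player 2 indifferent between b1 and b2: p·4 + (1−p)·19 = p·7 + (1−p)·5 ⟹ 19 + (-15)p = 5 + 2p ⟹ p = 14/17.
Player 1 indifferent between a1 and a2: q·11 + (1−q)·4 = q·4 + (1−q)·7 ⟹ 4 + 7q = 7 + (-3)q ⟹ q = 3/10.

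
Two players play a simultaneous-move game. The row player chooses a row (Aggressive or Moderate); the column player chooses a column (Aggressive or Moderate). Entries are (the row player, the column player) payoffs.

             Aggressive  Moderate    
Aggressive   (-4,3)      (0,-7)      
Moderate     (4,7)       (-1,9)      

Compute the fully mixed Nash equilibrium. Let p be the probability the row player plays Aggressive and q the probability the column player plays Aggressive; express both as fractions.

p = 1/6, q = 1/9

Each player's mixing probability is pinned down by making the *other* player indifferent.
The column player indifferent between Aggressive and Moderate: p·3 + (1−p)·7 = p·(-7) + (1−p)·9 ⟹ 7 + (-4)p = 9 + (-16)p ⟹ p = 1/6.
The row player indifferent between Aggressive and Moderate: q·(-4) + (1−q)·0 = q·4 + (1−q)·(-1) ⟹ 0 + (-4)q = (-1) + 5q ⟹ q = 1/9.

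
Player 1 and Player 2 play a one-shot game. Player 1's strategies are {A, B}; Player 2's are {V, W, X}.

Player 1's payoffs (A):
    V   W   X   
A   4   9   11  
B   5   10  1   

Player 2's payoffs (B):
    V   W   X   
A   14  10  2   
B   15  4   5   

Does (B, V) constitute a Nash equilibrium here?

Yes

Holding Player 2 at V: Player 1 gets 5 from B, versus 4 from A. No profitable deviation for Player 1.
Holding Player 1 at B: Player 2 gets 15 from V, versus 4 from W, 5 from X. No profitable deviation for Player 2 either.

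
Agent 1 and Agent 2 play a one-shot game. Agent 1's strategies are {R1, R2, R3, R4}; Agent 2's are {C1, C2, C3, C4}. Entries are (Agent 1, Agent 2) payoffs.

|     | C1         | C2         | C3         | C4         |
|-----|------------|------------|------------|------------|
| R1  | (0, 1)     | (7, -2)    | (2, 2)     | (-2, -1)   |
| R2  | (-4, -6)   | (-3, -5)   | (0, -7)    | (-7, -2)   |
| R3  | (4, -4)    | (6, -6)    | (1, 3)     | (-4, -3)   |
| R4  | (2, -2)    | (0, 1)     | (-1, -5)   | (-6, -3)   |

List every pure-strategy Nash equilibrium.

(R1, C3)

Check mutual best responses: a cell is a NE iff neither player can gain by unilaterally deviating.
Agent 1's best responses — vs C1: R3 (payoff 4); vs C2: R1 (payoff 7); vs C3: R1 (payoff 2); vs C4: R1 (payoff -2).
Agent 2's best responses — vs R1: C3 (payoff 2); vs R2: C4 (payoff -2); vs R3: C3 (payoff 3); vs R4: C2 (payoff 1).
The only mutual best response is (R1, C3); neither player gains by switching there.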